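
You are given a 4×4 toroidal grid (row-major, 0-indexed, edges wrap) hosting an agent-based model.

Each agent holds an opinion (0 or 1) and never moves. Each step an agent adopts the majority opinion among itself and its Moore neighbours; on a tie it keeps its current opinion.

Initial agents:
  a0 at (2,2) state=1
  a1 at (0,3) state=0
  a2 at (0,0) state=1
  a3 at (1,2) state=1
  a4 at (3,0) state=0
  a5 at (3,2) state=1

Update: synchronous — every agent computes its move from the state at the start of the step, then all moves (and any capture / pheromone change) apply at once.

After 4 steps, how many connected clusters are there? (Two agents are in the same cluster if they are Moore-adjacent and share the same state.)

t=1: a0@(2,2):1 a1@(0,3):1 a2@(0,0):0 a3@(1,2):1 a4@(3,0):0 a5@(3,2):1
t=2: (unchanged — steady state)

2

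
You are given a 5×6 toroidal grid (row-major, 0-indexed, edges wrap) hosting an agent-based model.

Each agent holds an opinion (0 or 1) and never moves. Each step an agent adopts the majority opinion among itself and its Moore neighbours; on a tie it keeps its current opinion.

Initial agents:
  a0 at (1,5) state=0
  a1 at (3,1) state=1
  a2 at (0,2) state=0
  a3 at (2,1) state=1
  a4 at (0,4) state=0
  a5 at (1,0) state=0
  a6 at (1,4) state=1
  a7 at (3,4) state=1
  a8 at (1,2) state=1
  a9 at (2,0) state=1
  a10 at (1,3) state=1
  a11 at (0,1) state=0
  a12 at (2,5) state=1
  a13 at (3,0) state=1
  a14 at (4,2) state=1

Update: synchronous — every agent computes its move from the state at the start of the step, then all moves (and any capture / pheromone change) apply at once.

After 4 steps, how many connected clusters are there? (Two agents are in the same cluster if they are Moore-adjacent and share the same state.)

2

t=1: a0@(1,5):0 a1@(3,1):1 a2@(0,2):1 a3@(2,1):1 a4@(0,4):0 a5@(1,0):0 a6@(1,4):1 a7@(3,4):1 a8@(1,2):1 a9@(2,0):1 a10@(1,3):1 a11@(0,1):0 a12@(2,5):1 a13@(3,0):1 a14@(4,2):1
t=2: a0@(1,5):0 a1@(3,1):1 a2@(0,2):1 a3@(2,1):1 a4@(0,4):0 a5@(1,0):0 a6@(1,4):1 a7@(3,4):1 a8@(1,2):1 a9@(2,0):1 a10@(1,3):1 a11@(0,1):1 a12@(2,5):1 a13@(3,0):1 a14@(4,2):1
t=3: a0@(1,5):0 a1@(3,1):1 a2@(0,2):1 a3@(2,1):1 a4@(0,4):0 a5@(1,0):1 a6@(1,4):1 a7@(3,4):1 a8@(1,2):1 a9@(2,0):1 a10@(1,3):1 a11@(0,1):1 a12@(2,5):1 a13@(3,0):1 a14@(4,2):1
t=4: a0@(1,5):1 a1@(3,1):1 a2@(0,2):1 a3@(2,1):1 a4@(0,4):0 a5@(1,0):1 a6@(1,4):1 a7@(3,4):1 a8@(1,2):1 a9@(2,0):1 a10@(1,3):1 a11@(0,1):1 a12@(2,5):1 a13@(3,0):1 a14@(4,2):1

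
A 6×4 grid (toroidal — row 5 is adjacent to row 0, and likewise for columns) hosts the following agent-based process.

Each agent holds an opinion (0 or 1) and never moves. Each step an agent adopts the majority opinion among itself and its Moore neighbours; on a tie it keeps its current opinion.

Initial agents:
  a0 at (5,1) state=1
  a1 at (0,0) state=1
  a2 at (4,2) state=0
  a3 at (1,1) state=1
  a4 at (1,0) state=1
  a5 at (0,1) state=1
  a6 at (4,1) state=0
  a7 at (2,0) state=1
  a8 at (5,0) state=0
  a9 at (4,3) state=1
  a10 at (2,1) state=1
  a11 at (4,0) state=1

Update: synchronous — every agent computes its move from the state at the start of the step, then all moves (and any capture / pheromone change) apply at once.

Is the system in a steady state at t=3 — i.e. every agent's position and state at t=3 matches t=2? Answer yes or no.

t=1: a0@(5,1):1 a1@(0,0):1 a2@(4,2):0 a3@(1,1):1 a4@(1,0):1 a5@(0,1):1 a6@(4,1):0 a7@(2,0):1 a8@(5,0):1 a9@(4,3):1 a10@(2,1):1 a11@(4,0):1
t=2: a0@(5,1):1 a1@(0,0):1 a2@(4,2):0 a3@(1,1):1 a4@(1,0):1 a5@(0,1):1 a6@(4,1):1 a7@(2,0):1 a8@(5,0):1 a9@(4,3):1 a10@(2,1):1 a11@(4,0):1
t=3: a0@(5,1):1 a1@(0,0):1 a2@(4,2):1 a3@(1,1):1 a4@(1,0):1 a5@(0,1):1 a6@(4,1):1 a7@(2,0):1 a8@(5,0):1 a9@(4,3):1 a10@(2,1):1 a11@(4,0):1

no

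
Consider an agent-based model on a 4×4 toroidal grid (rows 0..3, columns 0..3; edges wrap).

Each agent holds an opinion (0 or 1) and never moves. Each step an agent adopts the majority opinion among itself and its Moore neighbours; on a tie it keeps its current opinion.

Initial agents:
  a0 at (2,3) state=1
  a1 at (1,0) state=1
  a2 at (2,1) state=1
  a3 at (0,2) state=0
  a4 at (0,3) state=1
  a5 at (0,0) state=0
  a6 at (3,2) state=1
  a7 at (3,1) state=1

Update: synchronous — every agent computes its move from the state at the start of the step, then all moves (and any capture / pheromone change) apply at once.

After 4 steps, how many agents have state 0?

t=1: a0@(2,3):1 a1@(1,0):1 a2@(2,1):1 a3@(0,2):1 a4@(0,3):1 a5@(0,0):1 a6@(3,2):1 a7@(3,1):1
t=2: (unchanged — steady state)

0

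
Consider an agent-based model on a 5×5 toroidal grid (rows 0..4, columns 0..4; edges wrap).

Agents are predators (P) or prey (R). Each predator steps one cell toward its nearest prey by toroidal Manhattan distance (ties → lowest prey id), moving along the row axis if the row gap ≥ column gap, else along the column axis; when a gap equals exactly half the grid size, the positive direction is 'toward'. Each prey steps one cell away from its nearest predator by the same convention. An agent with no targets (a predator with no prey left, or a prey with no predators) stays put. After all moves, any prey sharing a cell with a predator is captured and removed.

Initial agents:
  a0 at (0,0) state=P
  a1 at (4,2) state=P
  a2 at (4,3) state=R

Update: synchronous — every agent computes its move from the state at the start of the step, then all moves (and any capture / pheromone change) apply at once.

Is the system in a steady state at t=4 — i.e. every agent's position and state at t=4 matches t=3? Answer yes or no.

t=1: a0@(0,4):P a1@(4,3):P a2@(4,4):R
t=2: a0@(4,4):P a1@(4,4):P a2@(3,4):R
t=3: a0@(3,4):P a1@(3,4):P a2@(2,4):R
t=4: a0@(2,4):P a1@(2,4):P a2@(1,4):R

no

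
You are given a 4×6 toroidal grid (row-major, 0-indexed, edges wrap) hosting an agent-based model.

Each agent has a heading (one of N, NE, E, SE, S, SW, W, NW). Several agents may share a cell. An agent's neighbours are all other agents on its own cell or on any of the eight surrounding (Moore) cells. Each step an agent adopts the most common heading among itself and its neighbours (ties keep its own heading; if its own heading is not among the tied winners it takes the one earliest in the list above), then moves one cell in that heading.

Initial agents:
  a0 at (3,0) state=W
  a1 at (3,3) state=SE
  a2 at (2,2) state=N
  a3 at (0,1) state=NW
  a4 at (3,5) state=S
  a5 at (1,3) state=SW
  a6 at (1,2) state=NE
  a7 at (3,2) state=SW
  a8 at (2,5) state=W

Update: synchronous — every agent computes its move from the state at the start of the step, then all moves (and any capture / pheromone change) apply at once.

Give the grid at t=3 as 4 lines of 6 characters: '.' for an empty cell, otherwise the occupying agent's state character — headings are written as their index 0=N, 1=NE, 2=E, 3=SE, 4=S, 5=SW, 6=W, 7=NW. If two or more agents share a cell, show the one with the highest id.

5.6...
....55
..6..5
..66..

t=1: a0@(3,5):W a1@(0,4):SE a2@(3,1):SW a3@(3,0):NW a4@(3,4):W a5@(2,2):SW a6@(0,3):NE a7@(0,1):SW a8@(2,4):W
t=2: a0@(3,4):W a1@(0,3):W a2@(0,0):SW a3@(0,5):SW a4@(3,3):W a5@(3,1):SW a6@(3,4):NE a7@(1,0):SW a8@(2,3):W
t=3: a0@(3,3):W a1@(0,2):W a2@(1,5):SW a3@(1,4):SW a4@(3,2):W a5@(0,0):SW a6@(3,3):W a7@(2,5):SW a8@(2,2):W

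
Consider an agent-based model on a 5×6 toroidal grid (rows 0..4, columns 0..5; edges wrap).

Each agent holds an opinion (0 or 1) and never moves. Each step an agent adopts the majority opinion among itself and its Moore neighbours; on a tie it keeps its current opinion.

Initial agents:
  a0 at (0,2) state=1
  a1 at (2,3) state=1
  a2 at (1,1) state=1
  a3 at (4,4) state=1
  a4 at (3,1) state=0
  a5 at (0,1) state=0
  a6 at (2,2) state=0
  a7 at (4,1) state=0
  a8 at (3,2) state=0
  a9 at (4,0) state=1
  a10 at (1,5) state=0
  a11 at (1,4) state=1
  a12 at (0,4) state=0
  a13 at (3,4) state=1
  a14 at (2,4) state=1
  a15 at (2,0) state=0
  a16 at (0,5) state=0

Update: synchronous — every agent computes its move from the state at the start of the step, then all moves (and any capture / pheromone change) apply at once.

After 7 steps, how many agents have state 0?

12

t=1: a0@(0,2):1 a1@(2,3):1 a2@(1,1):0 a3@(4,4):1 a4@(3,1):0 a5@(0,1):1 a6@(2,2):0 a7@(4,1):0 a8@(3,2):0 a9@(4,0):0 a10@(1,5):0 a11@(1,4):1 a12@(0,4):0 a13@(3,4):1 a14@(2,4):1 a15@(2,0):0 a16@(0,5):0
t=2: a0@(0,2):1 a1@(2,3):1 a2@(1,1):0 a3@(4,4):1 a4@(3,1):0 a5@(0,1):0 a6@(2,2):0 a7@(4,1):0 a8@(3,2):0 a9@(4,0):0 a10@(1,5):0 a11@(1,4):1 a12@(0,4):0 a13@(3,4):1 a14@(2,4):1 a15@(2,0):0 a16@(0,5):0
t=3: a0@(0,2):0 a1@(2,3):1 a2@(1,1):0 a3@(4,4):1 a4@(3,1):0 a5@(0,1):0 a6@(2,2):0 a7@(4,1):0 a8@(3,2):0 a9@(4,0):0 a10@(1,5):0 a11@(1,4):1 a12@(0,4):0 a13@(3,4):1 a14@(2,4):1 a15@(2,0):0 a16@(0,5):0
t=4: (unchanged — steady state)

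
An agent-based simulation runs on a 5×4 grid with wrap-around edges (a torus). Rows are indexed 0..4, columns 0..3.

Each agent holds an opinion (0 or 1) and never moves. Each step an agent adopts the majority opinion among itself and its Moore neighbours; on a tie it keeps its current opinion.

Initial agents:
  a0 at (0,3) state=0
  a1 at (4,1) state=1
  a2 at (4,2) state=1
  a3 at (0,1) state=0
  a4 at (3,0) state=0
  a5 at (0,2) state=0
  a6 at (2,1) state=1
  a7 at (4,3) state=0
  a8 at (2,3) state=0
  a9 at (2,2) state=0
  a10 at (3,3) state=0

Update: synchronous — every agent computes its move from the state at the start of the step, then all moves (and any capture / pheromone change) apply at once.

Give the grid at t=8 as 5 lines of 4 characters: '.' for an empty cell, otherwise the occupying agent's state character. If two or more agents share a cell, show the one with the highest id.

t=1: a0@(0,3):0 a1@(4,1):0 a2@(4,2):0 a3@(0,1):0 a4@(3,0):0 a5@(0,2):0 a6@(2,1):0 a7@(4,3):0 a8@(2,3):0 a9@(2,2):0 a10@(3,3):0
t=2: (unchanged — steady state)

.000
....
.000
0..0
.000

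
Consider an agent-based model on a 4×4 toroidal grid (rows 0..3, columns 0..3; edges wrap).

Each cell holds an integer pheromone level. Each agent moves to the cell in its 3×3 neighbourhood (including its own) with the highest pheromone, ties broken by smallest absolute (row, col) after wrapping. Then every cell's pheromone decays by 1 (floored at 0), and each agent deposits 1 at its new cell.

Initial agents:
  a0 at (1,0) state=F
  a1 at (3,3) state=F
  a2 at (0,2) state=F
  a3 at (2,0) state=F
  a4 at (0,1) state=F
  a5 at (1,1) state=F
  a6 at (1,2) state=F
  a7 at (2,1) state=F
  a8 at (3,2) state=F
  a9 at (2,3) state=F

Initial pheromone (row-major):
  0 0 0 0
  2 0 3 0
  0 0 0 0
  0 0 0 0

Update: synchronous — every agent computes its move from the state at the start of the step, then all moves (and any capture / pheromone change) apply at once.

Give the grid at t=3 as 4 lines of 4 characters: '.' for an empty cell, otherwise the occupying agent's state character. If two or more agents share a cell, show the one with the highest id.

t=1: a0@(1,0) a1@(0,0) a2@(1,2) a3@(1,0) a4@(1,2) a5@(1,2) a6@(1,2) a7@(1,2) a8@(0,1) a9@(1,2) | pheromone: 1 1 0 0 / 3 0 8 0 / 0 0 0 0 / 0 0 0 0
t=2: a0@(1,0) a1@(1,0) a2@(1,2) a3@(1,0) a4@(1,2) a5@(1,2) a6@(1,2) a7@(1,2) a8@(1,2) a9@(1,2) | pheromone: 0 0 0 0 / 5 0 14 0 / 0 0 0 0 / 0 0 0 0
t=3: a0@(1,0) a1@(1,0) a2@(1,2) a3@(1,0) a4@(1,2) a5@(1,2) a6@(1,2) a7@(1,2) a8@(1,2) a9@(1,2) | pheromone: 0 0 0 0 / 7 0 20 0 / 0 0 0 0 / 0 0 0 0

....
F.F.
....
....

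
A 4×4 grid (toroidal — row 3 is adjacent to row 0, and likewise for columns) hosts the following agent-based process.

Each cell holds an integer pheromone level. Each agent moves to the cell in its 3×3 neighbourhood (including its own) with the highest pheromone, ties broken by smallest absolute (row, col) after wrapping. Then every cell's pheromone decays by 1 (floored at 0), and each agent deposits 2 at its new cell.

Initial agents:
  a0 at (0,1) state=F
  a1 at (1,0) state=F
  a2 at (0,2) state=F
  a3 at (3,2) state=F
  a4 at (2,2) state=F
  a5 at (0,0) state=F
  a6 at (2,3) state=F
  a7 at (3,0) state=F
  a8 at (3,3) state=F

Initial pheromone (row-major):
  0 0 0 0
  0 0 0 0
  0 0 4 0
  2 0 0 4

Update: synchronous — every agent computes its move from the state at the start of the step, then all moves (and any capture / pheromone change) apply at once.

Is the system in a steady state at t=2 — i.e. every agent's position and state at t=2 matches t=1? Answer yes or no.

t=1: a0@(3,0) a1@(0,0) a2@(3,3) a3@(2,2) a4@(2,2) a5@(3,3) a6@(2,2) a7@(3,3) a8@(2,2) | pheromone: 2 0 0 0 / 0 0 0 0 / 0 0 11 0 / 3 0 0 9
t=2: a0@(3,3) a1@(3,3) a2@(2,2) a3@(2,2) a4@(2,2) a5@(2,2) a6@(2,2) a7@(2,2) a8@(2,2) | pheromone: 1 0 0 0 / 0 0 0 0 / 0 0 24 0 / 2 0 0 12

no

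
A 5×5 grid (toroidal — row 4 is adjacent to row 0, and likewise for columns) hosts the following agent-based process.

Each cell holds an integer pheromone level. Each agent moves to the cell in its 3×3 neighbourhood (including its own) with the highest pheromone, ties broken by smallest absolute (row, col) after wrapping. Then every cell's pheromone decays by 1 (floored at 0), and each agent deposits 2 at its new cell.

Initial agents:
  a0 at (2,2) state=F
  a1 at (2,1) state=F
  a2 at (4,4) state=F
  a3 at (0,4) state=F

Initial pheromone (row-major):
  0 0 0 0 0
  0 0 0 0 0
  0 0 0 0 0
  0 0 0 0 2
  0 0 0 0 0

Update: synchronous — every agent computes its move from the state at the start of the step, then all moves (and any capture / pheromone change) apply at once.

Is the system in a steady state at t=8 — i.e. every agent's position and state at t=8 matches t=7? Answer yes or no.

t=1: a0@(1,1) a1@(1,0) a2@(3,4) a3@(0,0) | pheromone: 2 0 0 0 0 / 2 2 0 0 0 / 0 0 0 0 0 / 0 0 0 0 3 / 0 0 0 0 0
t=2: a0@(0,0) a1@(0,0) a2@(3,4) a3@(0,0) | pheromone: 7 0 0 0 0 / 1 1 0 0 0 / 0 0 0 0 0 / 0 0 0 0 4 / 0 0 0 0 0
t=3: a0@(0,0) a1@(0,0) a2@(3,4) a3@(0,0) | pheromone: 12 0 0 0 0 / 0 0 0 0 0 / 0 0 0 0 0 / 0 0 0 0 5 / 0 0 0 0 0
t=4: a0@(0,0) a1@(0,0) a2@(3,4) a3@(0,0) | pheromone: 17 0 0 0 0 / 0 0 0 0 0 / 0 0 0 0 0 / 0 0 0 0 6 / 0 0 0 0 0
t=5: a0@(0,0) a1@(0,0) a2@(3,4) a3@(0,0) | pheromone: 22 0 0 0 0 / 0 0 0 0 0 / 0 0 0 0 0 / 0 0 0 0 7 / 0 0 0 0 0
t=6: a0@(0,0) a1@(0,0) a2@(3,4) a3@(0,0) | pheromone: 27 0 0 0 0 / 0 0 0 0 0 / 0 0 0 0 0 / 0 0 0 0 8 / 0 0 0 0 0
t=7: a0@(0,0) a1@(0,0) a2@(3,4) a3@(0,0) | pheromone: 32 0 0 0 0 / 0 0 0 0 0 / 0 0 0 0 0 / 0 0 0 0 9 / 0 0 0 0 0
t=8: a0@(0,0) a1@(0,0) a2@(3,4) a3@(0,0) | pheromone: 37 0 0 0 0 / 0 0 0 0 0 / 0 0 0 0 0 / 0 0 0 0 10 / 0 0 0 0 0

yes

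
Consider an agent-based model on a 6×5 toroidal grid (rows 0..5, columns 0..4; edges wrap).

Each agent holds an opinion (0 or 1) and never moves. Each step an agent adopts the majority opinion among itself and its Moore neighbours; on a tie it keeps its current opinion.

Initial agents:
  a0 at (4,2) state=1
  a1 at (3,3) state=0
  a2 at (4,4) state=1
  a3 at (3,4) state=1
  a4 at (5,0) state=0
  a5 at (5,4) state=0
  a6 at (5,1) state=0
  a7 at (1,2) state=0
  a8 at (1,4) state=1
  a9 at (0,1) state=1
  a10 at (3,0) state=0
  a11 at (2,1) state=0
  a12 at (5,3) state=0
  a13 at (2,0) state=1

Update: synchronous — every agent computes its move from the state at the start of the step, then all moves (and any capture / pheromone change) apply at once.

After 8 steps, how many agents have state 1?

t=1: a0@(4,2):0 a1@(3,3):1 a2@(4,4):0 a3@(3,4):1 a4@(5,0):0 a5@(5,4):0 a6@(5,1):0 a7@(1,2):0 a8@(1,4):1 a9@(0,1):0 a10@(3,0):1 a11@(2,1):0 a12@(5,3):0 a13@(2,0):1
t=2: (unchanged — steady state)

5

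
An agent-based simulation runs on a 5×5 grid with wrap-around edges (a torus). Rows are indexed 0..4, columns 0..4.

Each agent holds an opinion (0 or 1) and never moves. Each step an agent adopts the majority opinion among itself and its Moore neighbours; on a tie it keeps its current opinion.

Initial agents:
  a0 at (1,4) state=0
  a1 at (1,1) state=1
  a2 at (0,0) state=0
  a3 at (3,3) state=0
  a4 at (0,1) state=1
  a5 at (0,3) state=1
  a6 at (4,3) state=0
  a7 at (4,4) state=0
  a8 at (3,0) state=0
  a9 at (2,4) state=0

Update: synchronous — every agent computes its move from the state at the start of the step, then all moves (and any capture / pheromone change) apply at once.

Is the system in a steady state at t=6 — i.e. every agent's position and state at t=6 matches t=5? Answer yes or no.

yes

t=1: a0@(1,4):0 a1@(1,1):1 a2@(0,0):0 a3@(3,3):0 a4@(0,1):1 a5@(0,3):0 a6@(4,3):0 a7@(4,4):0 a8@(3,0):0 a9@(2,4):0
t=2: (unchanged — steady state)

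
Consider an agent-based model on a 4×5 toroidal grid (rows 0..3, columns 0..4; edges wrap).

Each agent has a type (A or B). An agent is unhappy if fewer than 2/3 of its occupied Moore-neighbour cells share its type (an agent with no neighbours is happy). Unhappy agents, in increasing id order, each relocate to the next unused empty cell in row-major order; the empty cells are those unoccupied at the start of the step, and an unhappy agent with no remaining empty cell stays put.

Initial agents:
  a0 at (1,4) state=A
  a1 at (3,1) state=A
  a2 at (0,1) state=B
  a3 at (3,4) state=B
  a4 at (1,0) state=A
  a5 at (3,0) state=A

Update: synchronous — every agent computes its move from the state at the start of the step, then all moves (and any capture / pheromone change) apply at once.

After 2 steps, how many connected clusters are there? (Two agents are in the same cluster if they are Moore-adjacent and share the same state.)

t=1: a0@(1,4):A a1@(0,0):A a2@(0,2):B a3@(0,3):B a4@(0,4):A a5@(1,1):A
t=2: a0@(1,4):A a1@(0,0):A a2@(0,1):B a3@(1,0):B a4@(0,4):A a5@(1,2):A

3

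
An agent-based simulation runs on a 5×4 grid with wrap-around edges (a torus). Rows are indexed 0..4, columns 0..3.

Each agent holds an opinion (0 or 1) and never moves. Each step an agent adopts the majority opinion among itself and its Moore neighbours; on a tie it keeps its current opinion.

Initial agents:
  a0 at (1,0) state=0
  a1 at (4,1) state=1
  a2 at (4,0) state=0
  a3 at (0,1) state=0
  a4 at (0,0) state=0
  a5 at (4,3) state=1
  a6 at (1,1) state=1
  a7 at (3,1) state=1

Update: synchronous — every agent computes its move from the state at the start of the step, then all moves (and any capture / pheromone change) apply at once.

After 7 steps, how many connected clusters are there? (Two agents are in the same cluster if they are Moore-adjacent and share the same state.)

1

t=1: a0@(1,0):0 a1@(4,1):0 a2@(4,0):0 a3@(0,1):0 a4@(0,0):0 a5@(4,3):0 a6@(1,1):0 a7@(3,1):1
t=2: a0@(1,0):0 a1@(4,1):0 a2@(4,0):0 a3@(0,1):0 a4@(0,0):0 a5@(4,3):0 a6@(1,1):0 a7@(3,1):0
t=3: (unchanged — steady state)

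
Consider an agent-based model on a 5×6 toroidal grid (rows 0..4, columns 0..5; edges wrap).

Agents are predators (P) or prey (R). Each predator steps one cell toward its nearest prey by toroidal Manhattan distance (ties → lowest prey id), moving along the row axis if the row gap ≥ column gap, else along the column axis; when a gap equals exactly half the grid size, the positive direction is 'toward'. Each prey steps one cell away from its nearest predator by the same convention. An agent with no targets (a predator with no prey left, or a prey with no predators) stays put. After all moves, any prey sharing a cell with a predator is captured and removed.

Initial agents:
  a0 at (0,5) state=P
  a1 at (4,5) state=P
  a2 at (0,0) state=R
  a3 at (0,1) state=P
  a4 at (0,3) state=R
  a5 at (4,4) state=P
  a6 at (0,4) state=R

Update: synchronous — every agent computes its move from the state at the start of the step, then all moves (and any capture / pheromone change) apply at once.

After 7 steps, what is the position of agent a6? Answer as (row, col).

(0, 1)

t=1: a0@(0,0):P a1@(0,5):P a2@(0,1):R a3@(0,0):P a4@(0,2):R a5@(0,4):P a6@(0,3):R
t=2: a0@(0,1):P a1@(0,0):P a2@(0,2):R a3@(0,1):P a5@(0,3):P a6@(0,2):R
t=3: a0@(0,2):P a1@(0,1):P a2@(0,3):R a3@(0,2):P a5@(0,2):P a6@(0,3):R
t=4: a0@(0,3):P a1@(0,2):P a2@(0,4):R a3@(0,3):P a5@(0,3):P a6@(0,4):R
t=5: a0@(0,4):P a1@(0,3):P a2@(0,5):R a3@(0,4):P a5@(0,4):P a6@(0,5):R
t=6: a0@(0,5):P a1@(0,4):P a2@(0,0):R a3@(0,5):P a5@(0,5):P a6@(0,0):R
t=7: a0@(0,0):P a1@(0,5):P a2@(0,1):R a3@(0,0):P a5@(0,0):P a6@(0,1):R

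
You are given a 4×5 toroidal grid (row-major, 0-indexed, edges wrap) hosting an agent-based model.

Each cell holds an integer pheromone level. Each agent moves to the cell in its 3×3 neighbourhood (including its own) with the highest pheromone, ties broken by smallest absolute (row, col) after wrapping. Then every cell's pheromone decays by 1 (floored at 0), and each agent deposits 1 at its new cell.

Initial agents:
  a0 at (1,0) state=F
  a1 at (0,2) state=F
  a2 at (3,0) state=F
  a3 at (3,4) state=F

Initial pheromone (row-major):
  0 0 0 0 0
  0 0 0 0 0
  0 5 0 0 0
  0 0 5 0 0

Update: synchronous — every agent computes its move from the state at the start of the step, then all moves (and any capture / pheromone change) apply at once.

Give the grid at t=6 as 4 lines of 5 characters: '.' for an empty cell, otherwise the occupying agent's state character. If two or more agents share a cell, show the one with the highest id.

t=1: a0@(2,1) a1@(3,2) a2@(2,1) a3@(0,0) | pheromone: 1 0 0 0 0 / 0 0 0 0 0 / 0 6 0 0 0 / 0 0 5 0 0
t=2: a0@(2,1) a1@(2,1) a2@(2,1) a3@(0,0) | pheromone: 1 0 0 0 0 / 0 0 0 0 0 / 0 8 0 0 0 / 0 0 4 0 0
t=3: a0@(2,1) a1@(2,1) a2@(2,1) a3@(0,0) | pheromone: 1 0 0 0 0 / 0 0 0 0 0 / 0 10 0 0 0 / 0 0 3 0 0
t=4: a0@(2,1) a1@(2,1) a2@(2,1) a3@(0,0) | pheromone: 1 0 0 0 0 / 0 0 0 0 0 / 0 12 0 0 0 / 0 0 2 0 0
t=5: a0@(2,1) a1@(2,1) a2@(2,1) a3@(0,0) | pheromone: 1 0 0 0 0 / 0 0 0 0 0 / 0 14 0 0 0 / 0 0 1 0 0
t=6: a0@(2,1) a1@(2,1) a2@(2,1) a3@(0,0) | pheromone: 1 0 0 0 0 / 0 0 0 0 0 / 0 16 0 0 0 / 0 0 0 0 0

F....
.....
.F...
.....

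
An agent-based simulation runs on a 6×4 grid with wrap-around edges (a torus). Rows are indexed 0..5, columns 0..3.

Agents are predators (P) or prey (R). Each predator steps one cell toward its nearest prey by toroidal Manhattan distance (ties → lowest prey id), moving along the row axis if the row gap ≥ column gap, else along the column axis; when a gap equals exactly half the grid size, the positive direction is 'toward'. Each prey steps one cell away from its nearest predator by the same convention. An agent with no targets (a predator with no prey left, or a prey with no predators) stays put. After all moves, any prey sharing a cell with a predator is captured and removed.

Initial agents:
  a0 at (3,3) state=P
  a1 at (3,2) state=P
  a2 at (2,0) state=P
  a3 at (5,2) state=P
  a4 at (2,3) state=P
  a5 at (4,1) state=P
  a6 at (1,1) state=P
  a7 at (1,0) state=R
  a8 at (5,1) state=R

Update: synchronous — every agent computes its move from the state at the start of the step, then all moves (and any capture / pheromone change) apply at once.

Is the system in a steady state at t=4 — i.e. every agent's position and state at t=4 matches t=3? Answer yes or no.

t=1: a0@(2,3):P a1@(4,2):P a2@(1,0):P a3@(5,1):P a4@(1,3):P a5@(5,1):P a6@(1,0):P a7@(0,0):R a8@(5,0):R
t=2: a0@(1,3):P a1@(4,3):P a2@(0,0):P a3@(5,0):P a4@(0,3):P a5@(5,0):P a6@(0,0):P a8@(5,3):R
t=3: a0@(0,3):P a1@(5,3):P a2@(5,0):P a3@(5,3):P a4@(5,3):P a5@(5,3):P a6@(5,0):P
t=4: (unchanged — steady state)

yes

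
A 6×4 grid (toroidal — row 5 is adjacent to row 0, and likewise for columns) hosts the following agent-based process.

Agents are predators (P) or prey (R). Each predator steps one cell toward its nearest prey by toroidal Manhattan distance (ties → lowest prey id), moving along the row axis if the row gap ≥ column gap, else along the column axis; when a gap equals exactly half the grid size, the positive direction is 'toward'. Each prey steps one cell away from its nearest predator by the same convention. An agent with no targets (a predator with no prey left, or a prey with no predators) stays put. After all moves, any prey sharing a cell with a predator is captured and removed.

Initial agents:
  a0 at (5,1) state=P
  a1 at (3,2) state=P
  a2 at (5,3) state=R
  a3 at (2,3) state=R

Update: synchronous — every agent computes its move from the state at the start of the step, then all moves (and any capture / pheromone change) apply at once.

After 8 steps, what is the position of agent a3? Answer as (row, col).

t=1: a0@(5,2):P a1@(2,2):P a3@(1,3):R
t=2: a0@(0,2):P a1@(1,2):P a3@(0,3):R
t=3: a0@(0,3):P a1@(0,2):P a3@(0,0):R
t=4: a0@(0,0):P a1@(0,3):P a3@(0,1):R
t=5: a0@(0,1):P a1@(0,0):P a3@(0,2):R
t=6: a0@(0,2):P a1@(0,1):P a3@(0,3):R
t=7: a0@(0,3):P a1@(0,2):P a3@(0,0):R
t=8: a0@(0,0):P a1@(0,3):P a3@(0,1):R

(0, 1)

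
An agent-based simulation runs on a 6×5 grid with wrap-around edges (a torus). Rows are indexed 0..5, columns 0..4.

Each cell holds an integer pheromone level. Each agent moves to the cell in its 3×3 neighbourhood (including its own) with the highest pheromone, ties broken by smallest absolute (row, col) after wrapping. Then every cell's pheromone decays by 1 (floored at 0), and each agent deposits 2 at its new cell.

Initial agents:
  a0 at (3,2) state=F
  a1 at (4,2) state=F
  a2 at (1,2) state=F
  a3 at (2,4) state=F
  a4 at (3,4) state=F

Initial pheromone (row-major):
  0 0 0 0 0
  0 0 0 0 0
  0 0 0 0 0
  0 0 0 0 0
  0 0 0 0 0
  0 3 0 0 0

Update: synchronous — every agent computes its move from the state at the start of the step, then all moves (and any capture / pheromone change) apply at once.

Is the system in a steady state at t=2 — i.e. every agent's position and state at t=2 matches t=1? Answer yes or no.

t=1: a0@(2,1) a1@(5,1) a2@(0,1) a3@(1,0) a4@(2,0) | pheromone: 0 2 0 0 0 / 2 0 0 0 0 / 2 2 0 0 0 / 0 0 0 0 0 / 0 0 0 0 0 / 0 4 0 0 0
t=2: a0@(1,0) a1@(5,1) a2@(5,1) a3@(0,1) a4@(1,0) | pheromone: 0 3 0 0 0 / 5 0 0 0 0 / 1 1 0 0 0 / 0 0 0 0 0 / 0 0 0 0 0 / 0 7 0 0 0

no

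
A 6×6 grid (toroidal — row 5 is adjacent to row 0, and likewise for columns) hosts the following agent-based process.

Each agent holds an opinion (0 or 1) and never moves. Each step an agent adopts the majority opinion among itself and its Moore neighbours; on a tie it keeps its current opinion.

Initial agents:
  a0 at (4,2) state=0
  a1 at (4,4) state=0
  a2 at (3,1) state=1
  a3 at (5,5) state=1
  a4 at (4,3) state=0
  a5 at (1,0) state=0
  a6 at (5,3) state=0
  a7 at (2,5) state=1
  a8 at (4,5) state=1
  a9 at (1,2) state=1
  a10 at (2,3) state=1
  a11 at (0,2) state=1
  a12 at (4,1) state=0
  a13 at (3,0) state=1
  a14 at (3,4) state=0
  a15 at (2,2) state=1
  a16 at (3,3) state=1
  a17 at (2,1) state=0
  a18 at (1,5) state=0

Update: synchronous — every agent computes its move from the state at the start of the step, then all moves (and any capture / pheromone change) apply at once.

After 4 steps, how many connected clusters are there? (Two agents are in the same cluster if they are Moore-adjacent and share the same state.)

2

t=1: a0@(4,2):0 a1@(4,4):0 a2@(3,1):1 a3@(5,5):1 a4@(4,3):0 a5@(1,0):0 a6@(5,3):0 a7@(2,5):0 a8@(4,5):1 a9@(1,2):1 a10@(2,3):1 a11@(0,2):1 a12@(4,1):0 a13@(3,0):1 a14@(3,4):1 a15@(2,2):1 a16@(3,3):0 a17@(2,1):1 a18@(1,5):0
t=2: a0@(4,2):0 a1@(4,4):0 a2@(3,1):1 a3@(5,5):1 a4@(4,3):0 a5@(1,0):0 a6@(5,3):0 a7@(2,5):0 a8@(4,5):1 a9@(1,2):1 a10@(2,3):1 a11@(0,2):1 a12@(4,1):0 a13@(3,0):1 a14@(3,4):0 a15@(2,2):1 a16@(3,3):0 a17@(2,1):1 a18@(1,5):0
t=3: (unchanged — steady state)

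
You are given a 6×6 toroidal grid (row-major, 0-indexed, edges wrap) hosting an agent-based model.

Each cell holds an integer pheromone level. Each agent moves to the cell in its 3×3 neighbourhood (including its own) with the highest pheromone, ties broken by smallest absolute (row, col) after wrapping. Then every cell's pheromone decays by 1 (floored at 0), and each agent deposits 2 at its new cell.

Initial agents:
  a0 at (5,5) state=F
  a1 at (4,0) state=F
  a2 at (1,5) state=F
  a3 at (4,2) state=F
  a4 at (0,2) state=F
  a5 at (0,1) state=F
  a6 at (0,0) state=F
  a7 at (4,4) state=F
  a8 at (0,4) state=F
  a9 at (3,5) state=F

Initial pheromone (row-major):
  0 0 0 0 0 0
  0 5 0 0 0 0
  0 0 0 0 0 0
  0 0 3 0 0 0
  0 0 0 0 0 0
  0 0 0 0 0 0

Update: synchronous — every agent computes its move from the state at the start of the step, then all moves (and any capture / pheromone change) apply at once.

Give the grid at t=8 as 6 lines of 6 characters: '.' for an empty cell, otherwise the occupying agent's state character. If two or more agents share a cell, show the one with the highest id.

...F..
.F....
......
..F...
......
......

t=1: a0@(0,0) a1@(3,0) a2@(0,0) a3@(3,2) a4@(1,1) a5@(1,1) a6@(1,1) a7@(3,3) a8@(0,3) a9@(2,0) | pheromone: 4 0 0 2 0 0 / 0 10 0 0 0 0 / 2 0 0 0 0 0 / 2 0 4 2 0 0 / 0 0 0 0 0 0 / 0 0 0 0 0 0
t=2: a0@(1,1) a1@(2,0) a2@(1,1) a3@(3,2) a4@(1,1) a5@(1,1) a6@(1,1) a7@(3,2) a8@(0,3) a9@(1,1) | pheromone: 3 0 0 3 0 0 / 0 21 0 0 0 0 / 3 0 0 0 0 0 / 1 0 7 1 0 0 / 0 0 0 0 0 0 / 0 0 0 0 0 0
t=3: a0@(1,1) a1@(1,1) a2@(1,1) a3@(3,2) a4@(1,1) a5@(1,1) a6@(1,1) a7@(3,2) a8@(0,3) a9@(1,1) | pheromone: 2 0 0 4 0 0 / 0 34 0 0 0 0 / 2 0 0 0 0 0 / 0 0 10 0 0 0 / 0 0 0 0 0 0 / 0 0 0 0 0 0
t=4: a0@(1,1) a1@(1,1) a2@(1,1) a3@(3,2) a4@(1,1) a5@(1,1) a6@(1,1) a7@(3,2) a8@(0,3) a9@(1,1) | pheromone: 1 0 0 5 0 0 / 0 47 0 0 0 0 / 1 0 0 0 0 0 / 0 0 13 0 0 0 / 0 0 0 0 0 0 / 0 0 0 0 0 0
t=5: a0@(1,1) a1@(1,1) a2@(1,1) a3@(3,2) a4@(1,1) a5@(1,1) a6@(1,1) a7@(3,2) a8@(0,3) a9@(1,1) | pheromone: 0 0 0 6 0 0 / 0 60 0 0 0 0 / 0 0 0 0 0 0 / 0 0 16 0 0 0 / 0 0 0 0 0 0 / 0 0 0 0 0 0
t=6: a0@(1,1) a1@(1,1) a2@(1,1) a3@(3,2) a4@(1,1) a5@(1,1) a6@(1,1) a7@(3,2) a8@(0,3) a9@(1,1) | pheromone: 0 0 0 7 0 0 / 0 73 0 0 0 0 / 0 0 0 0 0 0 / 0 0 19 0 0 0 / 0 0 0 0 0 0 / 0 0 0 0 0 0
t=7: a0@(1,1) a1@(1,1) a2@(1,1) a3@(3,2) a4@(1,1) a5@(1,1) a6@(1,1) a7@(3,2) a8@(0,3) a9@(1,1) | pheromone: 0 0 0 8 0 0 / 0 86 0 0 0 0 / 0 0 0 0 0 0 / 0 0 22 0 0 0 / 0 0 0 0 0 0 / 0 0 0 0 0 0
t=8: a0@(1,1) a1@(1,1) a2@(1,1) a3@(3,2) a4@(1,1) a5@(1,1) a6@(1,1) a7@(3,2) a8@(0,3) a9@(1,1) | pheromone: 0 0 0 9 0 0 / 0 99 0 0 0 0 / 0 0 0 0 0 0 / 0 0 25 0 0 0 / 0 0 0 0 0 0 / 0 0 0 0 0 0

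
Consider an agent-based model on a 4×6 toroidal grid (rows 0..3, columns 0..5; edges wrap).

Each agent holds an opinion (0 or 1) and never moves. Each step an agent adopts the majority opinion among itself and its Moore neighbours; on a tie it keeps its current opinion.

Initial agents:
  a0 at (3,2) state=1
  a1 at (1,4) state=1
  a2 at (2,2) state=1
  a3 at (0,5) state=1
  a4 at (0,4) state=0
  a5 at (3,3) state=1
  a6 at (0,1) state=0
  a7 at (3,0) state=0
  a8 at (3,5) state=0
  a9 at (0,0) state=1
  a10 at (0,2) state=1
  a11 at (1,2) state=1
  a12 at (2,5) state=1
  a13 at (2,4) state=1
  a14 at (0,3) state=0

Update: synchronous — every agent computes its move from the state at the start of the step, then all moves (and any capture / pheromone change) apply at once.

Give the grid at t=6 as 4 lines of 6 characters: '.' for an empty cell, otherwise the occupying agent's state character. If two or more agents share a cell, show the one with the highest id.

t=1: a0@(3,2):1 a1@(1,4):1 a2@(2,2):1 a3@(0,5):1 a4@(0,4):0 a5@(3,3):1 a6@(0,1):1 a7@(3,0):0 a8@(3,5):1 a9@(0,0):0 a10@(0,2):1 a11@(1,2):1 a12@(2,5):1 a13@(2,4):1 a14@(0,3):1
t=2: a0@(3,2):1 a1@(1,4):1 a2@(2,2):1 a3@(0,5):1 a4@(0,4):1 a5@(3,3):1 a6@(0,1):1 a7@(3,0):1 a8@(3,5):1 a9@(0,0):1 a10@(0,2):1 a11@(1,2):1 a12@(2,5):1 a13@(2,4):1 a14@(0,3):1
t=3: (unchanged — steady state)

111111
..1.1.
..1.11
1.11.1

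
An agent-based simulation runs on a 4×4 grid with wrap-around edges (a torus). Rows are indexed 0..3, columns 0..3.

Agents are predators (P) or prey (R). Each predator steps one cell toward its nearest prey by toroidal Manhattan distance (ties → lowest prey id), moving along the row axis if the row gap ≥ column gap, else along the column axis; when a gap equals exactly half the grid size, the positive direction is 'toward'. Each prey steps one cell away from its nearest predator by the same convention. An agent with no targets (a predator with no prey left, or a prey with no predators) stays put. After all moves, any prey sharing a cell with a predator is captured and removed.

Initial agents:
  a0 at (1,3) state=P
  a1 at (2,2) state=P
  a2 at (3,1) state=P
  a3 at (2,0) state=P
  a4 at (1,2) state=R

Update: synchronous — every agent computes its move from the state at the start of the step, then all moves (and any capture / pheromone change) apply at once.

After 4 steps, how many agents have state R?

t=1: a0@(1,2):P a1@(1,2):P a2@(0,1):P a3@(2,1):P a4@(1,1):R
t=2: a0@(1,1):P a1@(1,1):P a2@(1,1):P a3@(1,1):P a4@(1,0):R
t=3: a0@(1,0):P a1@(1,0):P a2@(1,0):P a3@(1,0):P a4@(1,3):R
t=4: a0@(1,3):P a1@(1,3):P a2@(1,3):P a3@(1,3):P a4@(1,2):R

1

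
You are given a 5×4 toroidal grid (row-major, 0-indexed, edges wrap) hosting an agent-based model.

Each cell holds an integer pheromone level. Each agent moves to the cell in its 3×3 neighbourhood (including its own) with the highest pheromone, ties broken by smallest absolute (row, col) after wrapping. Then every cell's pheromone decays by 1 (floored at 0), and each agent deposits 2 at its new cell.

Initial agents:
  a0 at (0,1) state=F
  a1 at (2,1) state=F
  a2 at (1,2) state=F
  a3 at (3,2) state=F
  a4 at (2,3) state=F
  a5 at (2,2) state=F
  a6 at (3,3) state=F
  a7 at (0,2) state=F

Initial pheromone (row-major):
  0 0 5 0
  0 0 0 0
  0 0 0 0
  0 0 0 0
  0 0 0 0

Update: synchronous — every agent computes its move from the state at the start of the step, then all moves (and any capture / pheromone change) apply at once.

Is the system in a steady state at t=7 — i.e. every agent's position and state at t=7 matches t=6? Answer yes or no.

t=1: a0@(0,2) a1@(1,0) a2@(0,2) a3@(2,1) a4@(1,0) a5@(1,1) a6@(2,0) a7@(0,2) | pheromone: 0 0 10 0 / 4 2 0 0 / 2 2 0 0 / 0 0 0 0 / 0 0 0 0
t=2: a0@(0,2) a1@(1,0) a2@(0,2) a3@(1,0) a4@(1,0) a5@(0,2) a6@(1,0) a7@(0,2) | pheromone: 0 0 17 0 / 11 1 0 0 / 1 1 0 0 / 0 0 0 0 / 0 0 0 0
t=3: a0@(0,2) a1@(1,0) a2@(0,2) a3@(1,0) a4@(1,0) a5@(0,2) a6@(1,0) a7@(0,2) | pheromone: 0 0 24 0 / 18 0 0 0 / 0 0 0 0 / 0 0 0 0 / 0 0 0 0
t=4: a0@(0,2) a1@(1,0) a2@(0,2) a3@(1,0) a4@(1,0) a5@(0,2) a6@(1,0) a7@(0,2) | pheromone: 0 0 31 0 / 25 0 0 0 / 0 0 0 0 / 0 0 0 0 / 0 0 0 0
t=5: a0@(0,2) a1@(1,0) a2@(0,2) a3@(1,0) a4@(1,0) a5@(0,2) a6@(1,0) a7@(0,2) | pheromone: 0 0 38 0 / 32 0 0 0 / 0 0 0 0 / 0 0 0 0 / 0 0 0 0
t=6: a0@(0,2) a1@(1,0) a2@(0,2) a3@(1,0) a4@(1,0) a5@(0,2) a6@(1,0) a7@(0,2) | pheromone: 0 0 45 0 / 39 0 0 0 / 0 0 0 0 / 0 0 0 0 / 0 0 0 0
t=7: a0@(0,2) a1@(1,0) a2@(0,2) a3@(1,0) a4@(1,0) a5@(0,2) a6@(1,0) a7@(0,2) | pheromone: 0 0 52 0 / 46 0 0 0 / 0 0 0 0 / 0 0 0 0 / 0 0 0 0

yes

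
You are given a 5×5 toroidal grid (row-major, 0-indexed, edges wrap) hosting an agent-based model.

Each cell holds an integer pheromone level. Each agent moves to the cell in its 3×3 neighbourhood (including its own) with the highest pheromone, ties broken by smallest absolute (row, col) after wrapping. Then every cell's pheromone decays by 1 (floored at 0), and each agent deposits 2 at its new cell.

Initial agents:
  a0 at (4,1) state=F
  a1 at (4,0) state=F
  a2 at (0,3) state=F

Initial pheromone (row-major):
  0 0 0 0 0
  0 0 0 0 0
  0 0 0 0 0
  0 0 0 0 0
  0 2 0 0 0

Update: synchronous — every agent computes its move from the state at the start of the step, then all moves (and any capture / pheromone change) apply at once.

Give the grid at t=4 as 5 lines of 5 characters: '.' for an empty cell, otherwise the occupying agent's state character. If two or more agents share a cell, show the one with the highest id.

t=1: a0@(4,1) a1@(4,1) a2@(0,2) | pheromone: 0 0 2 0 0 / 0 0 0 0 0 / 0 0 0 0 0 / 0 0 0 0 0 / 0 5 0 0 0
t=2: a0@(4,1) a1@(4,1) a2@(4,1) | pheromone: 0 0 1 0 0 / 0 0 0 0 0 / 0 0 0 0 0 / 0 0 0 0 0 / 0 10 0 0 0
t=3: a0@(4,1) a1@(4,1) a2@(4,1) | pheromone: 0 0 0 0 0 / 0 0 0 0 0 / 0 0 0 0 0 / 0 0 0 0 0 / 0 15 0 0 0
t=4: a0@(4,1) a1@(4,1) a2@(4,1) | pheromone: 0 0 0 0 0 / 0 0 0 0 0 / 0 0 0 0 0 / 0 0 0 0 0 / 0 20 0 0 0

.....
.....
.....
.....
.F...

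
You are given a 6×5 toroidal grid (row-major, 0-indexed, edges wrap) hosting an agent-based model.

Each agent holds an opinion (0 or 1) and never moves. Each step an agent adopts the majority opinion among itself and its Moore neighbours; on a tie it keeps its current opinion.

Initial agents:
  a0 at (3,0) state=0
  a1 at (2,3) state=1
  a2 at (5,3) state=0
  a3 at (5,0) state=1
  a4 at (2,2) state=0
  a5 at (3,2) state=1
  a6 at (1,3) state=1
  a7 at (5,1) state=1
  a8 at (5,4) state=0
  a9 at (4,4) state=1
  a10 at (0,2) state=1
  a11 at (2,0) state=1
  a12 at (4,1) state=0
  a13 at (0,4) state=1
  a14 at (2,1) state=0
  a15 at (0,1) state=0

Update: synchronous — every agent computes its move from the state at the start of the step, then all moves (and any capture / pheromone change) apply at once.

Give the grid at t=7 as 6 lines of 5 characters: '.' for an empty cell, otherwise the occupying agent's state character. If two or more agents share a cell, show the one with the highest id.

t=1: a0@(3,0):0 a1@(2,3):1 a2@(5,3):1 a3@(5,0):1 a4@(2,2):1 a5@(3,2):0 a6@(1,3):1 a7@(5,1):1 a8@(5,4):1 a9@(4,4):0 a10@(0,2):1 a11@(2,0):0 a12@(4,1):1 a13@(0,4):1 a14@(2,1):0 a15@(0,1):1
t=2: a0@(3,0):0 a1@(2,3):1 a2@(5,3):1 a3@(5,0):1 a4@(2,2):1 a5@(3,2):1 a6@(1,3):1 a7@(5,1):1 a8@(5,4):1 a9@(4,4):1 a10@(0,2):1 a11@(2,0):0 a12@(4,1):1 a13@(0,4):1 a14@(2,1):0 a15@(0,1):1
t=3: (unchanged — steady state)

.11.1
...1.
0011.
0.1..
.1..1
11.11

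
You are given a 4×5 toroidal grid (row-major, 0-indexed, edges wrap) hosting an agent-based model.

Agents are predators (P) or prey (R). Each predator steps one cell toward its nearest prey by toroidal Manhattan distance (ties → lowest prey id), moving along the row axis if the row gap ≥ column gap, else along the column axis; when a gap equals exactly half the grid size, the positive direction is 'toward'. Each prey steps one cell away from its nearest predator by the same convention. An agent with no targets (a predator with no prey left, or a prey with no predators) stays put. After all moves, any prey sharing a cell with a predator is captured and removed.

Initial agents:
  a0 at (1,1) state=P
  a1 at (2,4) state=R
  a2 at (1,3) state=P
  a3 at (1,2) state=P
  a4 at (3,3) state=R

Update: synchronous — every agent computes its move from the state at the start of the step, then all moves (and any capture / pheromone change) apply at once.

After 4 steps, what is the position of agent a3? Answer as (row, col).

(0, 3)

t=1: a0@(1,0):P a1@(3,4):R a2@(2,3):P a3@(1,3):P
t=2: a0@(2,0):P a1@(0,4):R a2@(3,3):P a3@(2,3):P
t=3: a0@(3,0):P a1@(1,4):R a2@(0,3):P a3@(3,3):P
t=4: a0@(0,0):P a1@(2,4):R a2@(1,3):P a3@(0,3):P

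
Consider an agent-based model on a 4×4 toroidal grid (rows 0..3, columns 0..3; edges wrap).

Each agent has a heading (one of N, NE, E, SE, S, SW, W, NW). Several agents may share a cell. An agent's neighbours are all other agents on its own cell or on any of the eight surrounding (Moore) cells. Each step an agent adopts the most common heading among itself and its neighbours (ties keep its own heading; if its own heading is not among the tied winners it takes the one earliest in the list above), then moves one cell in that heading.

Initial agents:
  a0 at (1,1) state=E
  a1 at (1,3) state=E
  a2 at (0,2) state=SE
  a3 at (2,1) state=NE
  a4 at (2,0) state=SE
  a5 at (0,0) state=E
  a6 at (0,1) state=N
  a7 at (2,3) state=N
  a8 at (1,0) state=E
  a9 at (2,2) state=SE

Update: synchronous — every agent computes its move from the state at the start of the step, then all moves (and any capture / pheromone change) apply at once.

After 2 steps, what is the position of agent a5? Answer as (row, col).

t=1: a0@(1,2):E a1@(1,0):E a2@(0,3):E a3@(2,2):E a4@(2,1):E a5@(0,1):E a6@(0,2):E a7@(2,0):E a8@(1,1):E a9@(2,3):E
t=2: a0@(1,3):E a1@(1,1):E a2@(0,0):E a3@(2,3):E a4@(2,2):E a5@(0,2):E a6@(0,3):E a7@(2,1):E a8@(1,2):E a9@(2,0):E

(0, 2)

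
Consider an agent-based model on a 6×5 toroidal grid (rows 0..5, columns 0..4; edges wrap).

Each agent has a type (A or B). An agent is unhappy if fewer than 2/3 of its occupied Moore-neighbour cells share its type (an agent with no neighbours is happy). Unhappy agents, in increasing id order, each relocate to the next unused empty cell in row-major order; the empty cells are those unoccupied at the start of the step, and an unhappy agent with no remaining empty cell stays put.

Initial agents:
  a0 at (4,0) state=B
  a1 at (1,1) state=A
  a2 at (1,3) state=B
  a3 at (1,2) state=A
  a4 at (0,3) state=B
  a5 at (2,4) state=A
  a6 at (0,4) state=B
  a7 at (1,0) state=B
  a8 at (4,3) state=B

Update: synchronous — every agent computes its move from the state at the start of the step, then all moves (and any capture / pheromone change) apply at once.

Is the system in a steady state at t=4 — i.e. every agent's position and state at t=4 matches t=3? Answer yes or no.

no

t=1: a0@(4,0):B a1@(0,0):A a2@(0,1):B a3@(0,2):A a4@(0,3):B a5@(1,4):A a6@(0,4):B a7@(2,0):B a8@(4,3):B
t=2: a0@(4,0):B a1@(1,0):A a2@(1,1):B a3@(1,2):A a4@(1,3):B a5@(2,1):A a6@(2,2):B a7@(2,3):B a8@(4,3):B
t=3: a0@(4,0):B a1@(0,0):A a2@(0,1):B a3@(0,2):A a4@(1,3):B a5@(0,3):A a6@(0,4):B a7@(2,3):B a8@(4,3):B
t=4: a0@(4,0):B a1@(1,0):A a2@(1,1):B a3@(1,2):A a4@(1,4):B a5@(2,0):A a6@(2,1):B a7@(2,3):B a8@(4,3):B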